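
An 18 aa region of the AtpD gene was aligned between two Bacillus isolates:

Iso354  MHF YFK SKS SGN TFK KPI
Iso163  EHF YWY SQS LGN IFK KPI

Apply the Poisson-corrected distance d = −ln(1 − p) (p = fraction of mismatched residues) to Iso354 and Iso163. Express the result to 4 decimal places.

The sequences differ at positions 1 (M/E), 5 (F/W), 6 (K/Y), 8 (K/Q), 10 (S/L), 13 (T/I).
p = 6/18 = 0.333333.
d = −ln(1 − 0.333333) = −ln(0.666667) = 0.4055.

0.4055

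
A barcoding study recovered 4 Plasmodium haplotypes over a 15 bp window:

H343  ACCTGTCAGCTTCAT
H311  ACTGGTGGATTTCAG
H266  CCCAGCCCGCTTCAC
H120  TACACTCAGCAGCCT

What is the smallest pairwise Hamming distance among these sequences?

5

Pairwise Hamming distances:
  H343 vs H311: 7
  H343 vs H266: 5
  H343 vs H120: 7
  H311 vs H266: 9
  H311 vs H120: 13
  H266 vs H120: 9
The smallest is 5, between H343 and H266.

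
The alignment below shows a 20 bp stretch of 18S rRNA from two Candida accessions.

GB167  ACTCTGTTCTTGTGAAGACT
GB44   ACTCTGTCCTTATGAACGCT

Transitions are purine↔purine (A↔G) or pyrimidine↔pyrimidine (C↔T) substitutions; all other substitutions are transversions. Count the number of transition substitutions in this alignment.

Mismatches occur at site 8 (T↔C, transition), site 12 (G↔A, transition), site 17 (G↔C, transversion), site 18 (A↔G, transition).
Of the 4 differences, 3 transitions and 1 transversion, so the answer is 3.

3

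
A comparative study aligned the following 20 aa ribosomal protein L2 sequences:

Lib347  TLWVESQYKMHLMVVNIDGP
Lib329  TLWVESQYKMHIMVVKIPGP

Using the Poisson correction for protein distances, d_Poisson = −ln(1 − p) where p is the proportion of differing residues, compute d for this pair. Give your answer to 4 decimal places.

0.1625

Mismatches occur at site 12 (L↔I), site 16 (N↔K), site 18 (D↔P).
p = 3/20 = 0.150000.
d = −ln(1 − 0.150000) = −ln(0.850000) = 0.1625.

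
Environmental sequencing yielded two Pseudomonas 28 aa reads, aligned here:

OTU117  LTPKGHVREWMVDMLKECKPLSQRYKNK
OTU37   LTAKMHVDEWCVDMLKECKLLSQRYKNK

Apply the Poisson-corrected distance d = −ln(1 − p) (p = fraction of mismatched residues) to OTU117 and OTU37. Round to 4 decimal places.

0.1967

The sequences differ at positions 3 (P/A), 5 (G/M), 8 (R/D), 11 (M/C), 20 (P/L).
p = 5/28 = 0.178571.
d = −ln(1 − 0.178571) = −ln(0.821429) = 0.1967.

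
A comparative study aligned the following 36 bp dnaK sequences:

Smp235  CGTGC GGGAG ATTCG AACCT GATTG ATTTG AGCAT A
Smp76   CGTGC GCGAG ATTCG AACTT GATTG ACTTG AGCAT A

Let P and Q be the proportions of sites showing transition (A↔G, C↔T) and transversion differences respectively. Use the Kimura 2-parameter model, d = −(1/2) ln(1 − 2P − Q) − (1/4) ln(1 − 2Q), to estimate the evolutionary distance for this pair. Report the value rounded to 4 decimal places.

0.0891

Differing sites — 7:G/C (Tv); 19:C/T (Ti); 27:T/C (Ti).
Of the 3 differences, 2 transitions and 1 transversion over 36 sites: P = 2/36 = 0.055556, Q = 1/36 = 0.027778.
d = −0.5·ln(0.861110) − 0.25·ln(0.944444) = −0.5·(-0.149533) − 0.25·(-0.057159) = 0.0891.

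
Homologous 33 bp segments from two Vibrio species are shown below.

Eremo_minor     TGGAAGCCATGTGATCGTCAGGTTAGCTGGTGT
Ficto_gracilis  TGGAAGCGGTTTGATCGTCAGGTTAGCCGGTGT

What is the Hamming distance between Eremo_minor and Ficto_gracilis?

The sequences differ at positions 8 (C/G), 9 (A/G), 11 (G/T), 28 (T/C).
That gives 4 mismatches out of 33 aligned sites, so the Hamming distance is 4.

4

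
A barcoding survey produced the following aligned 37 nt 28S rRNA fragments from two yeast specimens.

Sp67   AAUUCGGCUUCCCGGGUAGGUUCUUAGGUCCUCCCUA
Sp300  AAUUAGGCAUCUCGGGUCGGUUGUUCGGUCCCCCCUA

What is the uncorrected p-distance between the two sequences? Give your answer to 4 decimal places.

Differing sites — 5:C/A; 9:U/A; 12:C/U; 18:A/C; 23:C/G; 26:A/C; 32:U/C.
There are 7 differences over 37 sites, so p = 7/37 = 0.1892.

0.1892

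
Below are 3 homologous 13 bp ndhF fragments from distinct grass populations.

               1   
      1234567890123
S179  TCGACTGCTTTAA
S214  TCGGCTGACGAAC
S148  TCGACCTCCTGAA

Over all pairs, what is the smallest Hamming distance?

4

Pairwise Hamming distances:
  S179 vs S214: 6
  S179 vs S148: 4
  S214 vs S148: 7
The smallest is 4, between S179 and S148.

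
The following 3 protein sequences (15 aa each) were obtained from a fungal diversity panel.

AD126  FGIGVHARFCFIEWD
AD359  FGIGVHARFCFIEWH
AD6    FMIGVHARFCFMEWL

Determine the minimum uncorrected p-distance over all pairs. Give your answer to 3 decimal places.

Pairwise Hamming distances:
  AD126 vs AD359: 1
  AD126 vs AD6: 3
  AD359 vs AD6: 3
The smallest is 1 mismatch, between AD126 and AD359; p = 1/15 = 0.067.

0.067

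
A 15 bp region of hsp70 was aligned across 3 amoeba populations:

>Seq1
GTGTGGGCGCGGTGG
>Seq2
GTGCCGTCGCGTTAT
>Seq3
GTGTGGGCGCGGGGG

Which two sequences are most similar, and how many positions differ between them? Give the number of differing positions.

Pairwise Hamming distances:
  Seq1 vs Seq2: 6
  Seq1 vs Seq3: 1
  Seq2 vs Seq3: 7
The smallest is 1, between Seq1 and Seq3.

1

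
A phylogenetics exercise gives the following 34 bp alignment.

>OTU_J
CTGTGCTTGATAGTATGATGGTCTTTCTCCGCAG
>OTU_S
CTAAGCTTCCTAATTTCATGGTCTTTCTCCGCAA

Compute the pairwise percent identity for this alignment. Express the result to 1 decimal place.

76.5%

The sequences differ at positions 3 (G/A), 4 (T/A), 9 (G/C), 10 (A/C), 13 (G/A), 15 (A/T), 17 (G/C), 34 (G/A).
26 of the 34 sites match, so the percent identity is 26/34 × 100 = 76.5%.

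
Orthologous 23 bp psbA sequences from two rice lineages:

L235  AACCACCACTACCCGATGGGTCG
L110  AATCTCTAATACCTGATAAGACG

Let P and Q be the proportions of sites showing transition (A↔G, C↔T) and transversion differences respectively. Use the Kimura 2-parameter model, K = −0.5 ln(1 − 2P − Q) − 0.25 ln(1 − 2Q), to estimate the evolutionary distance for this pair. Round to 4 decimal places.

Mismatches occur at site 3 (C/T, transition), site 5 (A/T, transversion), site 7 (C/T, transition), site 9 (C/A, transversion), site 14 (C/T, transition), site 18 (G/A, transition), site 19 (G/A, transition), site 21 (T/A, transversion).
Of the 8 differences, 5 transitions and 3 transversions over 23 sites: P = 5/23 = 0.217391, Q = 3/23 = 0.130435.
d = −0.5·ln(0.434783) − 0.25·ln(0.739130) = −0.5·(-0.832908) − 0.25·(-0.302281) = 0.4920.

0.4920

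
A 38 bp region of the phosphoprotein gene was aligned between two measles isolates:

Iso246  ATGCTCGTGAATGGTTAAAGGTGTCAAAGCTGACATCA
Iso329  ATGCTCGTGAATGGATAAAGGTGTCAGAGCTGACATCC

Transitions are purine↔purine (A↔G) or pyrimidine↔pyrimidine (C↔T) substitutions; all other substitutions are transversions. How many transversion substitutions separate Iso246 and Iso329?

Mismatches occur at site 15 (T→A, transversion), site 27 (A→G, transition), site 38 (A→C, transversion).
Of the 3 differences, 1 transition and 2 transversions, so the answer is 2.

2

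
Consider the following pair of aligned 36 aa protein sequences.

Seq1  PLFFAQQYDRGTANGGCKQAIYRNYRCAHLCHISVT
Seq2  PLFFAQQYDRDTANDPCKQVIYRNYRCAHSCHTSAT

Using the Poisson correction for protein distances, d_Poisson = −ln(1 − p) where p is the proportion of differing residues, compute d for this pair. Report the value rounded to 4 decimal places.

0.2162

Differing sites — 11:G/D; 15:G/D; 16:G/P; 20:A/V; 30:L/S; 33:I/T; 35:V/A.
p = 7/36 = 0.194444.
d = −ln(1 − 0.194444) = −ln(0.805556) = 0.2162.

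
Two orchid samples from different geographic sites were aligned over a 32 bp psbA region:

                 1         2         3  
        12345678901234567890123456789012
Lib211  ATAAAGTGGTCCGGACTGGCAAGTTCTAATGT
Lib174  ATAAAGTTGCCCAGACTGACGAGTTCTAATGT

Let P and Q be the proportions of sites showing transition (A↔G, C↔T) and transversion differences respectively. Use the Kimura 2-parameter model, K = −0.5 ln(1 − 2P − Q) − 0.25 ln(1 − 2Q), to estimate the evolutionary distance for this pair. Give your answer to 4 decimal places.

The sequences differ at positions 8 (G/T, transversion), 10 (T/C, transition), 13 (G/A, transition), 19 (G/A, transition), 21 (A/G, transition).
Of the 5 differences, 4 transitions and 1 transversion over 32 sites: P = 4/32 = 0.125000, Q = 1/32 = 0.031250.
d = −0.5·ln(0.718750) − 0.25·ln(0.937500) = −0.5·(-0.330242) − 0.25·(-0.064539) = 0.1813.

0.1813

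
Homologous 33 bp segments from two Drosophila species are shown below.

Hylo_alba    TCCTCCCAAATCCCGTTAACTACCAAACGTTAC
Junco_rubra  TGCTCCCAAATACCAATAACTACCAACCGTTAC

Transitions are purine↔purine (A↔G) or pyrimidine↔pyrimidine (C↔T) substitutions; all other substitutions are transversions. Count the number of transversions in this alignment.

The sequences differ at positions 2 (C/G, transversion), 12 (C/A, transversion), 15 (G/A, transition), 16 (T/A, transversion), 27 (A/C, transversion).
Of the 5 differences, 1 transition and 4 transversions, so the answer is 4.

4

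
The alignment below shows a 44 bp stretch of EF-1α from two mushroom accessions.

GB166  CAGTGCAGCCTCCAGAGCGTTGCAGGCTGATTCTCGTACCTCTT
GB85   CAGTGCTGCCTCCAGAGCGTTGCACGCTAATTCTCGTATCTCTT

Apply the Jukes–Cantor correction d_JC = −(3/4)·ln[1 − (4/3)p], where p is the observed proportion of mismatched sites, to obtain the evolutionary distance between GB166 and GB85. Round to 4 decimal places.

Mismatches occur at site 7 (A/T), site 25 (G/C), site 29 (G/A), site 39 (C/T).
p = 4/44 = 0.090909.
d = −0.75 · ln(1 − (4/3)·0.090909) = −0.75 · ln(0.878788) = −0.75 · (-0.129212) = 0.0969.

0.0969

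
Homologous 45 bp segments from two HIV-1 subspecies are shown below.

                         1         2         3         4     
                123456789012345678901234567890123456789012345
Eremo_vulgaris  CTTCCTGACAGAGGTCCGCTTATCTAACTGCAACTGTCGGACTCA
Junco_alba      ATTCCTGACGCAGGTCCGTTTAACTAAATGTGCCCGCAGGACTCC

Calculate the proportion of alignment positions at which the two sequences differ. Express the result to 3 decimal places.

0.289

Mismatches occur at site 1 (C↔A), site 10 (A↔G), site 11 (G↔C), site 19 (C↔T), site 23 (T↔A), site 28 (C↔A), site 31 (C↔T), site 32 (A↔G), site 33 (A↔C), site 35 (T↔C), site 37 (T↔C), site 38 (C↔A), site 45 (A↔C).
There are 13 differences over 45 sites, so p = 13/45 = 0.289.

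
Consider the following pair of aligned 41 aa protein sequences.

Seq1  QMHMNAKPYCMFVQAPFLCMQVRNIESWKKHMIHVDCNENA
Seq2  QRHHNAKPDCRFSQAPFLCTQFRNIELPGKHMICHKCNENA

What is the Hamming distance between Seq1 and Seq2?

The sequences differ at positions 2 (M/R), 4 (M/H), 9 (Y/D), 11 (M/R), 13 (V/S), 20 (M/T), 22 (V/F), 27 (S/L), 28 (W/P), 29 (K/G), 34 (H/C), 35 (V/H), 36 (D/K).
That gives 13 mismatches out of 41 aligned sites, so the Hamming distance is 13.

13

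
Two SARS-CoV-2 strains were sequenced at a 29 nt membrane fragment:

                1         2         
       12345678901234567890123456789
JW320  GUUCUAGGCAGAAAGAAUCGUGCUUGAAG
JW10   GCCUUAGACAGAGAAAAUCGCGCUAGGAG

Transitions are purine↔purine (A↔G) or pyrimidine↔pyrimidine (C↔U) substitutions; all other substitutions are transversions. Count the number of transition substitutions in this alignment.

8

Differing sites — 2:U/C (Ti); 3:U/C (Ti); 4:C/U (Ti); 8:G/A (Ti); 13:A/G (Ti); 15:G/A (Ti); 21:U/C (Ti); 25:U/A (Tv); 27:A/G (Ti).
Of the 9 differences, 8 transitions and 1 transversion, so the answer is 8.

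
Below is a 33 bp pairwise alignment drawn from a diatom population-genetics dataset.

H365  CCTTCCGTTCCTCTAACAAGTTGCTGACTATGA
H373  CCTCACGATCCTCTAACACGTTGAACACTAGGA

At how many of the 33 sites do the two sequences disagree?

Mismatches occur at site 4 (T/C), site 5 (C/A), site 8 (T/A), site 19 (A/C), site 24 (C/A), site 25 (T/A), site 26 (G/C), site 31 (T/G).
That gives 8 mismatches out of 33 aligned sites, so the Hamming distance is 8.

8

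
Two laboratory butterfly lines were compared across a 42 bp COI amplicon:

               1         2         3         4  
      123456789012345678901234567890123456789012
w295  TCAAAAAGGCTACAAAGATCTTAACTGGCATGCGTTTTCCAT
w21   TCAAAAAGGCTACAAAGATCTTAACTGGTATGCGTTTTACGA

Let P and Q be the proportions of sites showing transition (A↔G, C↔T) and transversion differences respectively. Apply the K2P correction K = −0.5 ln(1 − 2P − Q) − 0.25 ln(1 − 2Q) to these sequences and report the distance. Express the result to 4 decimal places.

Mismatches occur at site 29 (C→T, transition), site 39 (C→A, transversion), site 41 (A→G, transition), site 42 (T→A, transversion).
Of the 4 differences, 2 transitions and 2 transversions over 42 sites: P = 2/42 = 0.047619, Q = 2/42 = 0.047619.
d = −0.5·ln(0.857143) − 0.25·ln(0.904762) = −0.5·(-0.154151) − 0.25·(-0.100083) = 0.1021.

0.1021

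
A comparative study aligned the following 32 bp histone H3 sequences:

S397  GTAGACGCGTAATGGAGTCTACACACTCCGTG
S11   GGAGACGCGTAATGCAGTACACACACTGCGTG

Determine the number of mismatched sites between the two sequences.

5

Mismatches occur at site 2 (T↔G), site 15 (G↔C), site 19 (C↔A), site 20 (T↔C), site 28 (C↔G).
That gives 5 mismatches out of 32 aligned sites, so the Hamming distance is 5.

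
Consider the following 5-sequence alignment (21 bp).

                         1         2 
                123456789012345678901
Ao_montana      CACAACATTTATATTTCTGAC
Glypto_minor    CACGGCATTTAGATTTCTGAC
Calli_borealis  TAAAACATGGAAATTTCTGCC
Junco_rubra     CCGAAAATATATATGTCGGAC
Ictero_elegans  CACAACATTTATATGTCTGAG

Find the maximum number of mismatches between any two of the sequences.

Pairwise Hamming distances:
  Ao_montana vs Glypto_minor: 3
  Ao_montana vs Calli_borealis: 6
  Ao_montana vs Junco_rubra: 6
  Ao_montana vs Ictero_elegans: 2
  Glypto_minor vs Calli_borealis: 8
  Glypto_minor vs Junco_rubra: 9
  Glypto_minor vs Ictero_elegans: 5
  Calli_borealis vs Junco_rubra: 10
  Calli_borealis vs Ictero_elegans: 8
  Junco_rubra vs Ictero_elegans: 6
The largest is 10, between Calli_borealis and Junco_rubra.

10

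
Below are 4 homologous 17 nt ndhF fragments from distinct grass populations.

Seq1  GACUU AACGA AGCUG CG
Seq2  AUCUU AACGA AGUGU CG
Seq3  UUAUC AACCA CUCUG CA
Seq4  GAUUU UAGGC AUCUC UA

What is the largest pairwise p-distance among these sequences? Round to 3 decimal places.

Pairwise Hamming distances:
  Seq1 vs Seq2: 5
  Seq1 vs Seq3: 8
  Seq1 vs Seq4: 8
  Seq2 vs Seq3: 10
  Seq2 vs Seq4: 12
  Seq3 vs Seq4: 11
The largest is 12 mismatches, between Seq2 and Seq4; p = 12/17 = 0.706.

0.706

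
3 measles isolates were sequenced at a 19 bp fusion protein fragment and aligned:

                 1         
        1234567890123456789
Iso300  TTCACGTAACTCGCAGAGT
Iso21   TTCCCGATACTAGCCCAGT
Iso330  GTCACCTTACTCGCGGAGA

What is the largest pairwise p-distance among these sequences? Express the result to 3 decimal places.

Pairwise Hamming distances:
  Iso300 vs Iso21: 6
  Iso300 vs Iso330: 5
  Iso21 vs Iso330: 8
The largest is 8 mismatches, between Iso21 and Iso330; p = 8/19 = 0.421.

0.421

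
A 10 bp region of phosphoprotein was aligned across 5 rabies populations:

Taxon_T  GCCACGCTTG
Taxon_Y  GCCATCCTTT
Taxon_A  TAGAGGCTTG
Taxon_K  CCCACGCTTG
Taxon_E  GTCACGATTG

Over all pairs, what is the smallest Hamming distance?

Pairwise Hamming distances:
  Taxon_T vs Taxon_Y: 3
  Taxon_T vs Taxon_A: 4
  Taxon_T vs Taxon_K: 1
  Taxon_T vs Taxon_E: 2
  Taxon_Y vs Taxon_A: 6
  Taxon_Y vs Taxon_K: 4
  Taxon_Y vs Taxon_E: 5
  Taxon_A vs Taxon_K: 4
  Taxon_A vs Taxon_E: 5
  Taxon_K vs Taxon_E: 3
The smallest is 1, between Taxon_T and Taxon_K.

1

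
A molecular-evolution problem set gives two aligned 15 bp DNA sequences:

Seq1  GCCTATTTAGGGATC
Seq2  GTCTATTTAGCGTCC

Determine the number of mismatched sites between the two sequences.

4

The sequences differ at positions 2 (C/T), 11 (G/C), 13 (A/T), 14 (T/C).
That gives 4 mismatches out of 15 aligned sites, so the Hamming distance is 4.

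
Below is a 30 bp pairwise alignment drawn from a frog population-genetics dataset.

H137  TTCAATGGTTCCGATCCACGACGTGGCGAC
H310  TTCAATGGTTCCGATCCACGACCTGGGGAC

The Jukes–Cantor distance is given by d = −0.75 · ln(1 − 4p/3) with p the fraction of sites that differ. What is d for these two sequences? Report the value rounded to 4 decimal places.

0.0698

Differing sites — 23:G/C; 27:C/G.
p = 2/30 = 0.066667.
d = −0.75 · ln(1 − (4/3)·0.066667) = −0.75 · ln(0.911111) = −0.75 · (-0.093091) = 0.0698.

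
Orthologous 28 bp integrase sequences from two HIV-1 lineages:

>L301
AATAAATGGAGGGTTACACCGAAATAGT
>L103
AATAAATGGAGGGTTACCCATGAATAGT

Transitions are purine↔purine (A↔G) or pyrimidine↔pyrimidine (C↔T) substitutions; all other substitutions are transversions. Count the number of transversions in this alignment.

Mismatches occur at site 18 (A/C, transversion), site 20 (C/A, transversion), site 21 (G/T, transversion), site 22 (A/G, transition).
Of the 4 differences, 1 transition and 3 transversions, so the answer is 3.

3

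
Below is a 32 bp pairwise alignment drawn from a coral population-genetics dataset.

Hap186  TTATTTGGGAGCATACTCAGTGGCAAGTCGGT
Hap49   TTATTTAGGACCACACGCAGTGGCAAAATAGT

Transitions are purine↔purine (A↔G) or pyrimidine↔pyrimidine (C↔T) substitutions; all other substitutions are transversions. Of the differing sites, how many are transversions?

3

Differing sites — 7:G/A (Ti); 11:G/C (Tv); 14:T/C (Ti); 17:T/G (Tv); 27:G/A (Ti); 28:T/A (Tv); 29:C/T (Ti); 30:G/A (Ti).
Of the 8 differences, 5 transitions and 3 transversions, so the answer is 3.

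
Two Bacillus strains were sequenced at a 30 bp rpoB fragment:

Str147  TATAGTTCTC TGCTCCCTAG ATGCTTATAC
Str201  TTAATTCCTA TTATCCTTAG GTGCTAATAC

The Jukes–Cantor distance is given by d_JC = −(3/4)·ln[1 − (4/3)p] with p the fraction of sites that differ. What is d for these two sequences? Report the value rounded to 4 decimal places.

0.4408

The sequences differ at positions 2 (A/T), 3 (T/A), 5 (G/T), 7 (T/C), 10 (C/A), 12 (G/T), 13 (C/A), 17 (C/T), 21 (A/G), 26 (T/A).
p = 10/30 = 0.333333.
d = −0.75 · ln(1 − (4/3)·0.333333) = −0.75 · ln(0.555556) = −0.75 · (-0.587786) = 0.4408.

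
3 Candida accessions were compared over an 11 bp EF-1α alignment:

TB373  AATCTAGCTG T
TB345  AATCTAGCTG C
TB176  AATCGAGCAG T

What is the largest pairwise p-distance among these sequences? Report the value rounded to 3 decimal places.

0.273

Pairwise Hamming distances:
  TB373 vs TB345: 1
  TB373 vs TB176: 2
  TB345 vs TB176: 3
The largest is 3 mismatches, between TB345 and TB176; p = 3/11 = 0.273.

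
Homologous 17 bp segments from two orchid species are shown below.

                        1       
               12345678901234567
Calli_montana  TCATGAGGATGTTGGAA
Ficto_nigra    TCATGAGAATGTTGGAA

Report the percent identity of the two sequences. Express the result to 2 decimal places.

A single mismatch occurs at site 8 (G↔A).
16 of the 17 sites match, so the percent identity is 16/17 × 100 = 94.12%.

94.12%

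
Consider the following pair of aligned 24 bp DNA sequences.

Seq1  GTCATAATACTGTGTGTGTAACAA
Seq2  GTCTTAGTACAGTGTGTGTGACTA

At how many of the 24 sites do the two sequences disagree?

Differing sites — 4:A/T; 7:A/G; 11:T/A; 20:A/G; 23:A/T.
That gives 5 mismatches out of 24 aligned sites, so the Hamming distance is 5.

5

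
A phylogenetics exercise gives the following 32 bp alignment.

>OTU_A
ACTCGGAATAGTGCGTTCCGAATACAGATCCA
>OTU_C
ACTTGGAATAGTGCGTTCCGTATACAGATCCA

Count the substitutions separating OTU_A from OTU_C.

2

The sequences differ at positions 4 (C/T), 21 (A/T).
That gives 2 mismatches out of 32 aligned sites, so the Hamming distance is 2.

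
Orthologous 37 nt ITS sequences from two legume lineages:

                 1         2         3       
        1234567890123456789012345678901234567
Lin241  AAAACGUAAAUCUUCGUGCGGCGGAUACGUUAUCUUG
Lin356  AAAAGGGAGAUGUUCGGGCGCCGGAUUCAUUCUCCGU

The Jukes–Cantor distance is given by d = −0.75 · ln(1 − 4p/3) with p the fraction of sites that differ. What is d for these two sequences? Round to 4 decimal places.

Differing sites — 5:C/G; 7:U/G; 9:A/G; 12:C/G; 17:U/G; 21:G/C; 27:A/U; 29:G/A; 32:A/C; 35:U/C; 36:U/G; 37:G/U.
p = 12/37 = 0.324324.
d = −0.75 · ln(1 − (4/3)·0.324324) = −0.75 · ln(0.567568) = −0.75 · (-0.566395) = 0.4248.

0.4248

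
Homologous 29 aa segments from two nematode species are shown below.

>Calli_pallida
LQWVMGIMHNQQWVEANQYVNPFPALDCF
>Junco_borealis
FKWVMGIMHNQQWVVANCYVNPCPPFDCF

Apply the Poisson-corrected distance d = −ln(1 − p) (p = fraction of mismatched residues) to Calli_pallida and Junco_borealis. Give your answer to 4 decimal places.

0.2763

Differing sites — 1:L/F; 2:Q/K; 15:E/V; 18:Q/C; 23:F/C; 25:A/P; 26:L/F.
p = 7/29 = 0.241379.
d = −ln(1 − 0.241379) = −ln(0.758621) = 0.2763.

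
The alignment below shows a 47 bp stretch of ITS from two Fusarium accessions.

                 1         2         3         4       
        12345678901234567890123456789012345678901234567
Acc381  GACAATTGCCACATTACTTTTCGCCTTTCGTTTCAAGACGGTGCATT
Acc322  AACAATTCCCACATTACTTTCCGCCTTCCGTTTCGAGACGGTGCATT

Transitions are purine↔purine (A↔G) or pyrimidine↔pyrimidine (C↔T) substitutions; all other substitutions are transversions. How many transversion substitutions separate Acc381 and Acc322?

1

The sequences differ at positions 1 (G/A, transition), 8 (G/C, transversion), 21 (T/C, transition), 28 (T/C, transition), 35 (A/G, transition).
Of the 5 differences, 4 transitions and 1 transversion, so the answer is 1.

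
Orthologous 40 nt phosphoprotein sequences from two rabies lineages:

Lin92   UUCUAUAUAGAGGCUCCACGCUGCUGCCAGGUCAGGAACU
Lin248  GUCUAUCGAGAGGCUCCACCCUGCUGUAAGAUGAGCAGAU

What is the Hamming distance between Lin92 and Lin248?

The sequences differ at positions 1 (U/G), 7 (A/C), 8 (U/G), 20 (G/C), 27 (C/U), 28 (C/A), 31 (G/A), 33 (C/G), 36 (G/C), 38 (A/G), 39 (C/A).
That gives 11 mismatches out of 40 aligned sites, so the Hamming distance is 11.

11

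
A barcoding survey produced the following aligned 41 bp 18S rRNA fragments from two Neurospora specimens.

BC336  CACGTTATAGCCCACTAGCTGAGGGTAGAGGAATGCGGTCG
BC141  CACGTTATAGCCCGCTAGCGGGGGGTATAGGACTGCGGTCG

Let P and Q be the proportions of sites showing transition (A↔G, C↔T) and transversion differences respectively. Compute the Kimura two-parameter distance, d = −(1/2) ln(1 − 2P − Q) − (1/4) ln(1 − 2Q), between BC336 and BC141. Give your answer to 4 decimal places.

0.1332

Mismatches occur at site 14 (A/G, transition), site 20 (T/G, transversion), site 22 (A/G, transition), site 28 (G/T, transversion), site 33 (A/C, transversion).
Of the 5 differences, 2 transitions and 3 transversions over 41 sites: P = 2/41 = 0.048780, Q = 3/41 = 0.073171.
d = −0.5·ln(0.829269) − 0.25·ln(0.853658) = −0.5·(-0.187211) − 0.25·(-0.158225) = 0.1332.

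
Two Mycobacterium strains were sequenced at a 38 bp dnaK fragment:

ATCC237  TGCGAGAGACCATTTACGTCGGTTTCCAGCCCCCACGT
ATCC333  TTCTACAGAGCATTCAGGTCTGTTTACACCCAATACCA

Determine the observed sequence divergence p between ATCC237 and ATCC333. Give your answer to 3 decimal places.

Mismatches occur at site 2 (G↔T), site 4 (G↔T), site 6 (G↔C), site 10 (C↔G), site 15 (T↔C), site 17 (C↔G), site 21 (G↔T), site 26 (C↔A), site 29 (G↔C), site 32 (C↔A), site 33 (C↔A), site 34 (C↔T), site 37 (G↔C), site 38 (T↔A).
There are 14 differences over 38 sites, so p = 14/38 = 0.368.

0.368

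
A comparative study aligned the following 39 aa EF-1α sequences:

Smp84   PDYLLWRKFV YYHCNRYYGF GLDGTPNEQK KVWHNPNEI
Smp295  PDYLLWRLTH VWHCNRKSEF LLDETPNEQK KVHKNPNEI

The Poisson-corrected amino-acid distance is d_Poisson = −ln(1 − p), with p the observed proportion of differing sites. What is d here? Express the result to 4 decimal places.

0.3677

Differing sites — 8:K/L; 9:F/T; 10:V/H; 11:Y/V; 12:Y/W; 17:Y/K; 18:Y/S; 19:G/E; 21:G/L; 24:G/E; 33:W/H; 34:H/K.
p = 12/39 = 0.307692.
d = −ln(1 − 0.307692) = −ln(0.692308) = 0.3677.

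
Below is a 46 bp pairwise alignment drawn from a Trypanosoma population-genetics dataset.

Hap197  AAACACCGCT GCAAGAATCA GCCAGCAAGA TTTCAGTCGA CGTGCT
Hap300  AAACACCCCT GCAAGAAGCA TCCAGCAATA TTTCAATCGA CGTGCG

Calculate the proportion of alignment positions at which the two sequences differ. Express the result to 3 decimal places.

Differing sites — 8:G/C; 18:T/G; 21:G/T; 29:G/T; 36:G/A; 46:T/G.
There are 6 differences over 46 sites, so p = 6/46 = 0.130.

0.130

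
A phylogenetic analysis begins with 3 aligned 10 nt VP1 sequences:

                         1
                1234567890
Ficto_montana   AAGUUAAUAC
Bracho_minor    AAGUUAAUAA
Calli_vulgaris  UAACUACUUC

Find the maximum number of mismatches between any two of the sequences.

6

Pairwise Hamming distances:
  Ficto_montana vs Bracho_minor: 1
  Ficto_montana vs Calli_vulgaris: 5
  Bracho_minor vs Calli_vulgaris: 6
The largest is 6, between Bracho_minor and Calli_vulgaris.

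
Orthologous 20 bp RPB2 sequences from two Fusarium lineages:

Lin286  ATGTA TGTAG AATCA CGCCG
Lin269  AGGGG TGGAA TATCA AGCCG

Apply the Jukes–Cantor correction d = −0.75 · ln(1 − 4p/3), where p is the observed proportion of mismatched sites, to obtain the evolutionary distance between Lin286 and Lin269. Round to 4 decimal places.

The sequences differ at positions 2 (T/G), 4 (T/G), 5 (A/G), 8 (T/G), 10 (G/A), 11 (A/T), 16 (C/A).
p = 7/20 = 0.350000.
d = −0.75 · ln(1 − (4/3)·0.350000) = −0.75 · ln(0.533333) = −0.75 · (-0.628609) = 0.4715.

0.4715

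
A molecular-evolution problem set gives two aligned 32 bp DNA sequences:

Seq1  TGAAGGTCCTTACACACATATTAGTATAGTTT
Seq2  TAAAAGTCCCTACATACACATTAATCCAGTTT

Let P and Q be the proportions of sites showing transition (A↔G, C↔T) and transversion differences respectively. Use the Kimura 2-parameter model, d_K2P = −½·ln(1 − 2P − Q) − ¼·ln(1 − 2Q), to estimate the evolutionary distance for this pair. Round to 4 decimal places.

0.3324

The sequences differ at positions 2 (G/A, transition), 5 (G/A, transition), 10 (T/C, transition), 15 (C/T, transition), 19 (T/C, transition), 24 (G/A, transition), 26 (A/C, transversion), 27 (T/C, transition).
Of the 8 differences, 7 transitions and 1 transversion over 32 sites: P = 7/32 = 0.218750, Q = 1/32 = 0.031250.
d = −0.5·ln(0.531250) − 0.25·ln(0.937500) = −0.5·(-0.632523) − 0.25·(-0.064539) = 0.3324.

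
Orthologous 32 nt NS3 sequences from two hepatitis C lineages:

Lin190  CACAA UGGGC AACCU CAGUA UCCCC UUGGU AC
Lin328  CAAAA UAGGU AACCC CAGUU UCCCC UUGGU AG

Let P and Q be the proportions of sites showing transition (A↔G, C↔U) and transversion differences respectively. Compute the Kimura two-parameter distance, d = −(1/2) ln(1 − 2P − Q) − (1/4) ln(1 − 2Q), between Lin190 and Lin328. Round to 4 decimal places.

0.2170

The sequences differ at positions 3 (C/A, transversion), 7 (G/A, transition), 10 (C/U, transition), 15 (U/C, transition), 20 (A/U, transversion), 32 (C/G, transversion).
Of the 6 differences, 3 transitions and 3 transversions over 32 sites: P = 3/32 = 0.093750, Q = 3/32 = 0.093750.
d = −0.5·ln(0.718750) − 0.25·ln(0.812500) = −0.5·(-0.330242) − 0.25·(-0.207639) = 0.2170.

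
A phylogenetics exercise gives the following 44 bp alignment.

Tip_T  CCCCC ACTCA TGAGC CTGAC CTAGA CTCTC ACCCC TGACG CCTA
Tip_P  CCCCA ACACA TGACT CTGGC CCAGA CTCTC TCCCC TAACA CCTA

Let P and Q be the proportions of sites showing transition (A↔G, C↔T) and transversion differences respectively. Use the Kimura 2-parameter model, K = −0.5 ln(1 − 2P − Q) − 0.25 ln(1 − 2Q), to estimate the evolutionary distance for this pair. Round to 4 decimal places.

Differing sites — 5:C/A (Tv); 8:T/A (Tv); 14:G/C (Tv); 15:C/T (Ti); 19:A/G (Ti); 22:T/C (Ti); 31:A/T (Tv); 37:G/A (Ti); 40:G/A (Ti).
Of the 9 differences, 5 transitions and 4 transversions over 44 sites: P = 5/44 = 0.113636, Q = 4/44 = 0.090909.
d = −0.5·ln(0.681819) − 0.25·ln(0.818182) = −0.5·(-0.382991) − 0.25·(-0.200670) = 0.2417.

0.2417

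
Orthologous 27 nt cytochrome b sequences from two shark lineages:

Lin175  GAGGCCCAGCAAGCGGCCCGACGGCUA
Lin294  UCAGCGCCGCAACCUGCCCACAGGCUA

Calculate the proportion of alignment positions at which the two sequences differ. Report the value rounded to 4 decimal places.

0.3704

Mismatches occur at site 1 (G↔U), site 2 (A↔C), site 3 (G↔A), site 6 (C↔G), site 8 (A↔C), site 13 (G↔C), site 15 (G↔U), site 20 (G↔A), site 21 (A↔C), site 22 (C↔A).
There are 10 differences over 27 sites, so p = 10/27 = 0.3704.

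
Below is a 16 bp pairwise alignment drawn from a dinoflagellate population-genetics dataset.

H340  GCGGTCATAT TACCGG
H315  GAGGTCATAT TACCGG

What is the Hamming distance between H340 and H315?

1

Differing sites — 2:C/A.
That gives 1 mismatch out of 16 aligned sites, so the Hamming distance is 1.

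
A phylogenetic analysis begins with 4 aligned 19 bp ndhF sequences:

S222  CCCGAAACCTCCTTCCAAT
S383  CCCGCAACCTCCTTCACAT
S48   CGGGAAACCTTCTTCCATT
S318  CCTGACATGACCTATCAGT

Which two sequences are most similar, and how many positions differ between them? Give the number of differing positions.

Pairwise Hamming distances:
  S222 vs S383: 3
  S222 vs S48: 4
  S222 vs S318: 8
  S383 vs S48: 7
  S383 vs S318: 11
  S48 vs S318: 10
The smallest is 3, between S222 and S383.

3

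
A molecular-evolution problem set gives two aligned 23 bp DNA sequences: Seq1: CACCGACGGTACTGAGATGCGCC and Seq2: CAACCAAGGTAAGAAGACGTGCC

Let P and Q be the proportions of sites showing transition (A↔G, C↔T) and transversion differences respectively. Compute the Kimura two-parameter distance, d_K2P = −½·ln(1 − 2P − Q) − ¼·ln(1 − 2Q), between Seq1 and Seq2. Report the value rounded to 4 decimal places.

0.4679

Differing sites — 3:C/A (Tv); 5:G/C (Tv); 7:C/A (Tv); 12:C/A (Tv); 13:T/G (Tv); 14:G/A (Ti); 18:T/C (Ti); 20:C/T (Ti).
Of the 8 differences, 3 transitions and 5 transversions over 23 sites: P = 3/23 = 0.130435, Q = 5/23 = 0.217391.
d = −0.5·ln(0.521739) − 0.25·ln(0.565218) = −0.5·(-0.650588) − 0.25·(-0.570544) = 0.4679.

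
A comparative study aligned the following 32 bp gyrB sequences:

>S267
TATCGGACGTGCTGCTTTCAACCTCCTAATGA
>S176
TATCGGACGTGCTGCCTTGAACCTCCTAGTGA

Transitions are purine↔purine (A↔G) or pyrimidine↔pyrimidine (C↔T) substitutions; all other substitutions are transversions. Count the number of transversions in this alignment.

Mismatches occur at site 16 (T/C, transition), site 19 (C/G, transversion), site 29 (A/G, transition).
Of the 3 differences, 2 transitions and 1 transversion, so the answer is 1.

1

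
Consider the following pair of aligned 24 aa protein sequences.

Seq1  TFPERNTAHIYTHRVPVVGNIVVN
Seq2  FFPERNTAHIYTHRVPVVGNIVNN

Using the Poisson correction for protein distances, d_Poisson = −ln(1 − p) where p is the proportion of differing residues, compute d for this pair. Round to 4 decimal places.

The sequences differ at positions 1 (T/F), 23 (V/N).
p = 2/24 = 0.083333.
d = −ln(1 − 0.083333) = −ln(0.916667) = 0.0870.

0.0870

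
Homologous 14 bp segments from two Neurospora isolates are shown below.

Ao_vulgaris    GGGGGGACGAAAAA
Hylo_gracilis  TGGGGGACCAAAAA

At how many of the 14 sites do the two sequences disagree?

2

Mismatches occur at site 1 (G→T), site 9 (G→C).
That gives 2 mismatches out of 14 aligned sites, so the Hamming distance is 2.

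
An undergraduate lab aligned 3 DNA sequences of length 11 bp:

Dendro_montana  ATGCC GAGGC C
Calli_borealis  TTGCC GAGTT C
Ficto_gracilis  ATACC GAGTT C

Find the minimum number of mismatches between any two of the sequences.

Pairwise Hamming distances:
  Dendro_montana vs Calli_borealis: 3
  Dendro_montana vs Ficto_gracilis: 3
  Calli_borealis vs Ficto_gracilis: 2
The smallest is 2, between Calli_borealis and Ficto_gracilis.

2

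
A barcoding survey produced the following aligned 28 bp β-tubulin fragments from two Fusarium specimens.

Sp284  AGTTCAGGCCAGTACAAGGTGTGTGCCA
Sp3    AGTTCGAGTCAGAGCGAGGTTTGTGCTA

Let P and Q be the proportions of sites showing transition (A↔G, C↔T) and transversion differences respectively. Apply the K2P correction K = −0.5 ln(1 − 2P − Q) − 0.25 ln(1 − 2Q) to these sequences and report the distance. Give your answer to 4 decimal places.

Differing sites — 6:A/G (Ti); 7:G/A (Ti); 9:C/T (Ti); 13:T/A (Tv); 14:A/G (Ti); 16:A/G (Ti); 21:G/T (Tv); 27:C/T (Ti).
Of the 8 differences, 6 transitions and 2 transversions over 28 sites: P = 6/28 = 0.214286, Q = 2/28 = 0.071429.
d = −0.5·ln(0.499999) − 0.25·ln(0.857142) = −0.5·(-0.693149) − 0.25·(-0.154152) = 0.3851.

0.3851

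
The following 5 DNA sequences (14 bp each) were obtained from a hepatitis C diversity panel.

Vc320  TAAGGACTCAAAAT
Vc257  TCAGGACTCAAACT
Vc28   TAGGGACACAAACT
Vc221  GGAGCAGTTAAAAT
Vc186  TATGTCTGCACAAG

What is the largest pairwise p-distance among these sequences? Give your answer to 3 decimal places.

0.714

Pairwise Hamming distances:
  Vc320 vs Vc257: 2
  Vc320 vs Vc28: 3
  Vc320 vs Vc221: 5
  Vc320 vs Vc186: 7
  Vc257 vs Vc28: 3
  Vc257 vs Vc221: 6
  Vc257 vs Vc186: 9
  Vc28 vs Vc221: 8
  Vc28 vs Vc186: 8
  Vc221 vs Vc186: 10
The largest is 10 mismatches, between Vc221 and Vc186; p = 10/14 = 0.714.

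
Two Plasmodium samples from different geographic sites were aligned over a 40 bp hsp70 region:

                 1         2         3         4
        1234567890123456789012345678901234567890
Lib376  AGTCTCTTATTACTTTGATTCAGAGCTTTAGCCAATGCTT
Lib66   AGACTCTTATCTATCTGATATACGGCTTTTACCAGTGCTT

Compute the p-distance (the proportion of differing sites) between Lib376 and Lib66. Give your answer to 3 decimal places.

Mismatches occur at site 3 (T/A), site 11 (T/C), site 12 (A/T), site 13 (C/A), site 15 (T/C), site 20 (T/A), site 21 (C/T), site 23 (G/C), site 24 (A/G), site 30 (A/T), site 31 (G/A), site 35 (A/G).
There are 12 differences over 40 sites, so p = 12/40 = 0.300.

0.300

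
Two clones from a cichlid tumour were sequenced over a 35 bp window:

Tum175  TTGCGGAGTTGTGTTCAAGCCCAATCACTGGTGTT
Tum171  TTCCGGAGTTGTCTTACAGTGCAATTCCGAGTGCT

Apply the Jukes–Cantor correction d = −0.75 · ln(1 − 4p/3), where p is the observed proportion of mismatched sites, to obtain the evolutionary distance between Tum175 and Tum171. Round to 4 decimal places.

Differing sites — 3:G/C; 13:G/C; 16:C/A; 17:A/C; 20:C/T; 21:C/G; 26:C/T; 27:A/C; 29:T/G; 30:G/A; 34:T/C.
p = 11/35 = 0.314286.
d = −0.75 · ln(1 − (4/3)·0.314286) = −0.75 · ln(0.580952) = −0.75 · (-0.543087) = 0.4073.

0.4073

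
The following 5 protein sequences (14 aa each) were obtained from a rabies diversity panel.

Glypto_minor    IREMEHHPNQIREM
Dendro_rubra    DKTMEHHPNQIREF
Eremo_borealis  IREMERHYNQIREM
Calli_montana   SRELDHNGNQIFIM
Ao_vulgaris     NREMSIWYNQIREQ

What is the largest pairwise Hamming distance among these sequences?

10

Pairwise Hamming distances:
  Glypto_minor vs Dendro_rubra: 4
  Glypto_minor vs Eremo_borealis: 2
  Glypto_minor vs Calli_montana: 7
  Glypto_minor vs Ao_vulgaris: 6
  Dendro_rubra vs Eremo_borealis: 6
  Dendro_rubra vs Calli_montana: 10
  Dendro_rubra vs Ao_vulgaris: 8
  Eremo_borealis vs Calli_montana: 8
  Eremo_borealis vs Ao_vulgaris: 5
  Calli_montana vs Ao_vulgaris: 9
The largest is 10, between Dendro_rubra and Calli_montana.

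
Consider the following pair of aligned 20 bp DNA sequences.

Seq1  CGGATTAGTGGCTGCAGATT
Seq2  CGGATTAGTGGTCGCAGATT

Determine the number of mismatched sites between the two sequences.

Differing sites — 12:C/T; 13:T/C.
That gives 2 mismatches out of 20 aligned sites, so the Hamming distance is 2.

2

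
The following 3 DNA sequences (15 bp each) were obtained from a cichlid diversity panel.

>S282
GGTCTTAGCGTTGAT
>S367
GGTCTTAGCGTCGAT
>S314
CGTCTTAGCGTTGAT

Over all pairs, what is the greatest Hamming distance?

2

Pairwise Hamming distances:
  S282 vs S367: 1
  S282 vs S314: 1
  S367 vs S314: 2
The largest is 2, between S367 and S314.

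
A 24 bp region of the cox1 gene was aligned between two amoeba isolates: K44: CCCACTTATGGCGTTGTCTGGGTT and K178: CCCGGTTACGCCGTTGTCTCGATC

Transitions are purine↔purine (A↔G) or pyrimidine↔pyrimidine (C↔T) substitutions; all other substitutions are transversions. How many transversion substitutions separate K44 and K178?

Differing sites — 4:A/G (Ti); 5:C/G (Tv); 9:T/C (Ti); 11:G/C (Tv); 20:G/C (Tv); 22:G/A (Ti); 24:T/C (Ti).
Of the 7 differences, 4 transitions and 3 transversions, so the answer is 3.

3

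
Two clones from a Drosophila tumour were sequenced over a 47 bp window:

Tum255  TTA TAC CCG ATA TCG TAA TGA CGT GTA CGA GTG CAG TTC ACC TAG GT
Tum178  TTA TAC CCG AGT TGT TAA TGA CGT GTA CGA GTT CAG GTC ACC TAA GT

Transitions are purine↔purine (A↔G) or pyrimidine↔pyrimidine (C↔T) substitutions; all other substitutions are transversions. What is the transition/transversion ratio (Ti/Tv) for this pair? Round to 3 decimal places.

0.167

The sequences differ at positions 11 (T/G, transversion), 12 (A/T, transversion), 14 (C/G, transversion), 15 (G/T, transversion), 33 (G/T, transversion), 37 (T/G, transversion), 45 (G/A, transition).
Of the 7 differences, 1 transition and 6 transversions, so Ti/Tv = 1/6 = 0.167.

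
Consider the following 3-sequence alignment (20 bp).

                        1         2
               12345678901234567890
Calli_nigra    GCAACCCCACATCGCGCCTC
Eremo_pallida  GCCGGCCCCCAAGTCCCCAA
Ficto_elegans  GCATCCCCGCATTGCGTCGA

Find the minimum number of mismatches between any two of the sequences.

Pairwise Hamming distances:
  Calli_nigra vs Eremo_pallida: 10
  Calli_nigra vs Ficto_elegans: 6
  Eremo_pallida vs Ficto_elegans: 10
The smallest is 6, between Calli_nigra and Ficto_elegans.

6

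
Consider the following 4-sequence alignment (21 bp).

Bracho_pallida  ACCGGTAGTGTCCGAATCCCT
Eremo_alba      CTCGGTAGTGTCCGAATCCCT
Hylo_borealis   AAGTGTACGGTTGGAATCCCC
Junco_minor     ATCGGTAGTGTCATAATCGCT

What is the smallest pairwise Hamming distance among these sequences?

2

Pairwise Hamming distances:
  Bracho_pallida vs Eremo_alba: 2
  Bracho_pallida vs Hylo_borealis: 8
  Bracho_pallida vs Junco_minor: 4
  Eremo_alba vs Hylo_borealis: 9
  Eremo_alba vs Junco_minor: 4
  Hylo_borealis vs Junco_minor: 10
The smallest is 2, between Bracho_pallida and Eremo_alba.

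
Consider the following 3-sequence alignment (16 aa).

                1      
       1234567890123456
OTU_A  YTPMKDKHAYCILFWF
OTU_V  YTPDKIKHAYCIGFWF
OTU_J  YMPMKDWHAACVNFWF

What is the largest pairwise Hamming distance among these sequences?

7

Pairwise Hamming distances:
  OTU_A vs OTU_V: 3
  OTU_A vs OTU_J: 5
  OTU_V vs OTU_J: 7
The largest is 7, between OTU_V and OTU_J.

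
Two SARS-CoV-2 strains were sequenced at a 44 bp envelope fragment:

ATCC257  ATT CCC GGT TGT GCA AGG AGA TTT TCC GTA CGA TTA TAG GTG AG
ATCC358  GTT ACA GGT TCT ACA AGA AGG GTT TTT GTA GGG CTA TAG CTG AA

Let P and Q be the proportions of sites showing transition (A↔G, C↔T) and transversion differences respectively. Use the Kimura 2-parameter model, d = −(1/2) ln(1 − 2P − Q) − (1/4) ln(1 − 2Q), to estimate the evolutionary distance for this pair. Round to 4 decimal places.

The sequences differ at positions 1 (A/G, transition), 4 (C/A, transversion), 6 (C/A, transversion), 11 (G/C, transversion), 13 (G/A, transition), 18 (G/A, transition), 21 (A/G, transition), 22 (T/G, transversion), 26 (C/T, transition), 27 (C/T, transition), 31 (C/G, transversion), 33 (A/G, transition), 34 (T/C, transition), 40 (G/C, transversion), 44 (G/A, transition).
Of the 15 differences, 9 transitions and 6 transversions over 44 sites: P = 9/44 = 0.204545, Q = 6/44 = 0.136364.
d = −0.5·ln(0.454546) − 0.25·ln(0.727272) = −0.5·(-0.788456) − 0.25·(-0.318455) = 0.4738.

0.4738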